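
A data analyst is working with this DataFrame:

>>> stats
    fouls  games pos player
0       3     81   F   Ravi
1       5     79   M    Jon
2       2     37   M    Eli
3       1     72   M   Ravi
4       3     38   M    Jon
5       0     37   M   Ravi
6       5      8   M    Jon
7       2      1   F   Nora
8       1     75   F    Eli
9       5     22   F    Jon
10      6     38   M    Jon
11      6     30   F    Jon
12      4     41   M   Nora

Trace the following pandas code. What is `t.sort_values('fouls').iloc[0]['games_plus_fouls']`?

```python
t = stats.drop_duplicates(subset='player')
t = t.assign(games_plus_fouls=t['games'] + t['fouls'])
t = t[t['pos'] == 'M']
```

drop duplicate player (keep=first):
   fouls  games pos player
0      3     81   F   Ravi
1      5     79   M    Jon
2      2     37   M    Eli
7      2      1   F   Nora
add column games_plus_fouls = t['games'] + t['fouls']:
   fouls  games pos player  games_plus_fouls
0      3     81   F   Ravi                84
1      5     79   M    Jon                84
2      2     37   M    Eli                39
7      2      1   F   Nora                 3
filter rows where pos == 'M':
   fouls  games pos player  games_plus_fouls
1      5     79   M    Jon                84
2      2     37   M    Eli                39
sort by fouls:
   fouls  games pos player  games_plus_fouls
2      2     37   M    Eli                39
1      5     79   M    Jon                84
value at position 0, column 'games_plus_fouls' → 39

39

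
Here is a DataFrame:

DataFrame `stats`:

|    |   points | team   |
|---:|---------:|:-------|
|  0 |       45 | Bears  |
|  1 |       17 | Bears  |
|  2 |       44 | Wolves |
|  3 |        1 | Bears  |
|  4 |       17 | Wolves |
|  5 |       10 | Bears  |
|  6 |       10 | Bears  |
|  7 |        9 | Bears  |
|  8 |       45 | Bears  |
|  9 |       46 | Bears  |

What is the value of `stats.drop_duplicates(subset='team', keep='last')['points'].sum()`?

drop duplicate team (keep=last):
   points    team
4      17  Wolves
9      46   Bears
Reading off the sum of column 'points', we get 63.

63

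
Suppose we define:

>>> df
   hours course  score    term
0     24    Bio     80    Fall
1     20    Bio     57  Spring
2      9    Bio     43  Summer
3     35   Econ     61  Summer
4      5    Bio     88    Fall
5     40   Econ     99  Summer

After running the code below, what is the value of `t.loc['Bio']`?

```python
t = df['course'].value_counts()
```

4

value_counts of course:
course
Bio     4
Econ    2
Name: count, dtype: int64
So loc['Bio'] = 4.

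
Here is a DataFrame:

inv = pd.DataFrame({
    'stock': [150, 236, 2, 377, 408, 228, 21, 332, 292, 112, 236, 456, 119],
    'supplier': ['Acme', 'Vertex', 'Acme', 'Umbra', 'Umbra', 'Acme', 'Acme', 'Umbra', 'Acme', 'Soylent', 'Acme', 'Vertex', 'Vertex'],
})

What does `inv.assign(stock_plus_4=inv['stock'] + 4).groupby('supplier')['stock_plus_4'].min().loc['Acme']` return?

add column stock_plus_4 = inv['stock'] + 4:
    stock supplier  stock_plus_4
0     150     Acme           154
1     236   Vertex           240
2       2     Acme             6
3     377    Umbra           381
4     408    Umbra           412
5     228     Acme           232
6      21     Acme            25
7     332    Umbra           336
8     292     Acme           296
9     112  Soylent           116
10    236     Acme           240
11    456   Vertex           460
12    119   Vertex           123
group by supplier, min of stock_plus_4:
supplier
Acme         6
Soylent    116
Umbra      336
Vertex     123
Name: stock_plus_4, dtype: int64
Then the value at index 'Acme': 6

6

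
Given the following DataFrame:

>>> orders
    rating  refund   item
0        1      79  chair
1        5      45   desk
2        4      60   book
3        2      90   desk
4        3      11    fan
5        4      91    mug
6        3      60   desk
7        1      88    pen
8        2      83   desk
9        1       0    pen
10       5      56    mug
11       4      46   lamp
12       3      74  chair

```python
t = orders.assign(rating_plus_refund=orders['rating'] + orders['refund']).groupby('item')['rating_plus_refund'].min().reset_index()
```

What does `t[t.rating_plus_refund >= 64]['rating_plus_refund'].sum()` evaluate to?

add column rating_plus_refund = orders['rating'] + orders['refund']:
    rating  refund   item  rating_plus_refund
0        1      79  chair                  80
1        5      45   desk                  50
2        4      60   book                  64
3        2      90   desk                  92
4        3      11    fan                  14
5        4      91    mug                  95
6        3      60   desk                  63
7        1      88    pen                  89
8        2      83   desk                  85
9        1       0    pen                   1
10       5      56    mug                  61
11       4      46   lamp                  50
12       3      74  chair                  77
group by item, min of rating_plus_refund:
item
book     64
chair    77
desk     50
fan      14
lamp     50
mug      61
pen       1
Name: rating_plus_refund, dtype: int64
reset_index():
    item  rating_plus_refund
0   book                  64
1  chair                  77
2   desk                  50
3    fan                  14
4   lamp                  50
5    mug                  61
6    pen                   1
filter rows where rating_plus_refund >= 64:
    item  rating_plus_refund
0   book                  64
1  chair                  77
Then the sum of column 'rating_plus_refund': 141

141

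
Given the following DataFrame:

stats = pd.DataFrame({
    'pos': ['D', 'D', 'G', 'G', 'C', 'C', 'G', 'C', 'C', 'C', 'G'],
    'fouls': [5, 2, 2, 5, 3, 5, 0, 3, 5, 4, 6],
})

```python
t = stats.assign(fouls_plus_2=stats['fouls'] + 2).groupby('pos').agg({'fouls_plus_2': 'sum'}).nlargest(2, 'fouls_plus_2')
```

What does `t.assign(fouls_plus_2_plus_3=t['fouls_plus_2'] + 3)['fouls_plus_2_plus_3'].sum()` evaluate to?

add column fouls_plus_2 = stats['fouls'] + 2:
   pos  fouls  fouls_plus_2
0    D      5             7
1    D      2             4
2    G      2             4
3    G      5             7
4    C      3             5
5    C      5             7
6    G      0             2
7    C      3             5
8    C      5             7
9    C      4             6
10   G      6             8
group by pos, sum of fouls_plus_2:
     fouls_plus_2
pos              
C              30
D              11
G              21
take 2 rows with largest fouls_plus_2:
     fouls_plus_2
pos              
C              30
G              21
add column fouls_plus_2_plus_3 = t['fouls_plus_2'] + 3:
     fouls_plus_2  fouls_plus_2_plus_3
pos                                   
C              30                   33
G              21                   24

57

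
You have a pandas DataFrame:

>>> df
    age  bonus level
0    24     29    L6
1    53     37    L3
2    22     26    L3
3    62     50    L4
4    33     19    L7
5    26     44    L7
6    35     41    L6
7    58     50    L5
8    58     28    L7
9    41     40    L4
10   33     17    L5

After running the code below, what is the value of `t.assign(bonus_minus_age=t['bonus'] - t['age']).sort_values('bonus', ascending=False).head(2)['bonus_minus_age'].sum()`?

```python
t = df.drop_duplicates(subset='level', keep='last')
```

5

drop duplicate level (keep=last):
    age  bonus level
2    22     26    L3
6    35     41    L6
8    58     28    L7
9    41     40    L4
10   33     17    L5
add column bonus_minus_age = t['bonus'] - t['age']:
    age  bonus level  bonus_minus_age
2    22     26    L3                4
6    35     41    L6                6
8    58     28    L7              -30
9    41     40    L4               -1
10   33     17    L5              -16
sort by bonus descending:
    age  bonus level  bonus_minus_age
6    35     41    L6                6
9    41     40    L4               -1
8    58     28    L7              -30
2    22     26    L3                4
10   33     17    L5              -16
take first 2 rows:
   age  bonus level  bonus_minus_age
6   35     41    L6                6
9   41     40    L4               -1
Taking the sum of column 'bonus_minus_age' gives 5.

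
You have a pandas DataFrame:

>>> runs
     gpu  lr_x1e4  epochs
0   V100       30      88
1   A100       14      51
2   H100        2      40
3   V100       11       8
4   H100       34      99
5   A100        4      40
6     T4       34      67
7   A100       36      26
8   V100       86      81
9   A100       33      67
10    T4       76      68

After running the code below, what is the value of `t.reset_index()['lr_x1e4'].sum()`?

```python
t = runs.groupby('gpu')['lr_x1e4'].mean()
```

137.083333333

group by gpu, mean of lr_x1e4:
gpu
A100    21.750000
H100    18.000000
T4      55.000000
V100    42.333333
Name: lr_x1e4, dtype: float64
reset_index():
    gpu    lr_x1e4
0  A100  21.750000
1  H100  18.000000
2    T4  55.000000
3  V100  42.333333
Reading off the sum of column 'lr_x1e4', we get 137.083333333.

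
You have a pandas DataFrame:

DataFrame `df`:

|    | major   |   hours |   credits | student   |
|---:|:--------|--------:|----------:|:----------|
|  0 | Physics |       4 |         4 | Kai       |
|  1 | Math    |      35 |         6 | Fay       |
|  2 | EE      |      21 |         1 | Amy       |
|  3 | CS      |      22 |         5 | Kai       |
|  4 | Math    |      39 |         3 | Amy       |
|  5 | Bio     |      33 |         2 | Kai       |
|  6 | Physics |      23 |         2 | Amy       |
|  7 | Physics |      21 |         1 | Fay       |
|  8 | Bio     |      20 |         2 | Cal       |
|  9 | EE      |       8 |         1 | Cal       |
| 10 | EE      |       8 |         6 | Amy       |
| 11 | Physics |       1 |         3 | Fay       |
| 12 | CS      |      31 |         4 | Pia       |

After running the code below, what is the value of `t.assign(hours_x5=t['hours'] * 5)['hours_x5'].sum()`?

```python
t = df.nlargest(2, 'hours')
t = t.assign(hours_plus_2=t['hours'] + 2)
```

take 2 rows with largest hours:
  major  hours  credits student
4  Math     39        3     Amy
1  Math     35        6     Fay
add column hours_plus_2 = t['hours'] + 2:
  major  hours  credits student  hours_plus_2
4  Math     39        3     Amy            41
1  Math     35        6     Fay            37
add column hours_x5 = t['hours'] * 5:
  major  hours  credits student  hours_plus_2  hours_x5
4  Math     39        3     Amy            41       195
1  Math     35        6     Fay            37       175
So sum() = 370.

370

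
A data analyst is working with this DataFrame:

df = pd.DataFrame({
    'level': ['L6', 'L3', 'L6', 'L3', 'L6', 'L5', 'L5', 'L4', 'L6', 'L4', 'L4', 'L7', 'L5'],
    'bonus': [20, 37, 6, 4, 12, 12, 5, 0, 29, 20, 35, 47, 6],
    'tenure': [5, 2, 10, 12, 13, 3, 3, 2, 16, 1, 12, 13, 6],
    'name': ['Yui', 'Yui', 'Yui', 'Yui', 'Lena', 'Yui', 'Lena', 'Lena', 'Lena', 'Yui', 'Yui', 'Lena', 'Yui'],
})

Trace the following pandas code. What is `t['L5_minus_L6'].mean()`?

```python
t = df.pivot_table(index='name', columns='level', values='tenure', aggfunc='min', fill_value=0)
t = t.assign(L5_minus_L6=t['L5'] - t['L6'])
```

-6.0

pivot: rows=name, cols=level, min(tenure):
level  L3  L4  L5  L6  L7
name                     
Lena    0   2   3  13  13
Yui     2   1   3   5   0
add column L5_minus_L6 = t['L5'] - t['L6']:
level  L3  L4  L5  L6  L7  L5_minus_L6
name                                  
Lena    0   2   3  13  13          -10
Yui     2   1   3   5   0           -2
Taking the mean of column 'L5_minus_L6' gives -6.0.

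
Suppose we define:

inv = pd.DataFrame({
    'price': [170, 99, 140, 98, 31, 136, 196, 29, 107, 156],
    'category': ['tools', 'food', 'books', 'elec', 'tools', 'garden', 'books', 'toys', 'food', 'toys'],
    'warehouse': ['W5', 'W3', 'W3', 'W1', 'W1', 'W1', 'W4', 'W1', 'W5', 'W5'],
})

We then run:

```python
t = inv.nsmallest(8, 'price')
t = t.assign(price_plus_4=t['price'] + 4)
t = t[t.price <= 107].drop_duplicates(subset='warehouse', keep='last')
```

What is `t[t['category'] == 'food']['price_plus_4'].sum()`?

take 8 rows with smallest price:
   price category warehouse
7     29     toys        W1
4     31    tools        W1
3     98     elec        W1
1     99     food        W3
8    107     food        W5
5    136   garden        W1
2    140    books        W3
9    156     toys        W5
add column price_plus_4 = t['price'] + 4:
   price category warehouse  price_plus_4
7     29     toys        W1            33
4     31    tools        W1            35
3     98     elec        W1           102
1     99     food        W3           103
8    107     food        W5           111
5    136   garden        W1           140
2    140    books        W3           144
9    156     toys        W5           160
filter rows where price <= 107:
   price category warehouse  price_plus_4
7     29     toys        W1            33
4     31    tools        W1            35
3     98     elec        W1           102
1     99     food        W3           103
8    107     food        W5           111
drop duplicate warehouse (keep=last):
   price category warehouse  price_plus_4
3     98     elec        W1           102
1     99     food        W3           103
8    107     food        W5           111
filter rows where category == 'food':
   price category warehouse  price_plus_4
1     99     food        W3           103
8    107     food        W5           111
Hence 214.

214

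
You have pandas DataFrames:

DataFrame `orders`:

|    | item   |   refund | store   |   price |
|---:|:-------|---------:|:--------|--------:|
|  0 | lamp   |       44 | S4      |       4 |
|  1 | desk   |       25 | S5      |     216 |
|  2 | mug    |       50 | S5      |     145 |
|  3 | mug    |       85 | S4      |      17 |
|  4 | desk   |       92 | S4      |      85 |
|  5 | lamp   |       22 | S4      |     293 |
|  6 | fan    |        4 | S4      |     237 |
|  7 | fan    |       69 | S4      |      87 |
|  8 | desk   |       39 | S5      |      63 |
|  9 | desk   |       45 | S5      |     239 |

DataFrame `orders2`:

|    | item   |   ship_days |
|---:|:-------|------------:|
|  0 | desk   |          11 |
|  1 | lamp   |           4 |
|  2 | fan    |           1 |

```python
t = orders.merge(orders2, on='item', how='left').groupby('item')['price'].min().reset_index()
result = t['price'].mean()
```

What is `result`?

42.75

merge on 'item' (how='left') → 10 rows:
   item  refund store  price  ship_days
0  lamp      44    S4      4        4.0
1  desk      25    S5    216       11.0
2   mug      50    S5    145        NaN
3   mug      85    S4     17        NaN
4  desk      92    S4     85       11.0
5  lamp      22    S4    293        4.0
6   fan       4    S4    237        1.0
7   fan      69    S4     87        1.0
8  desk      39    S5     63       11.0
9  desk      45    S5    239       11.0
group by item, min of price:
item
desk    63
fan     87
lamp     4
mug     17
Name: price, dtype: int64
reset_index():
   item  price
0  desk     63
1   fan     87
2  lamp      4
3   mug     17
Then the mean of column 'price': 42.75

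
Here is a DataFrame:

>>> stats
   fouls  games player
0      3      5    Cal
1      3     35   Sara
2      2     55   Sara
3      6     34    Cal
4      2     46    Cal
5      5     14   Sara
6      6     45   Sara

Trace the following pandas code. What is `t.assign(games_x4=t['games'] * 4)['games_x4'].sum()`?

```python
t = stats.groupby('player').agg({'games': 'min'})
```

group by player, min of games:
        games
player       
Cal         5
Sara       14
add column games_x4 = t['games'] * 4:
        games  games_x4
player                 
Cal         5        20
Sara       14        56
Hence 76.

76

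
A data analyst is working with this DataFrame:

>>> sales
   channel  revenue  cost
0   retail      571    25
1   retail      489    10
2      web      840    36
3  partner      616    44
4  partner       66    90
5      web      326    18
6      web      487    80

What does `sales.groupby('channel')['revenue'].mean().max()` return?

group by channel, mean of revenue:
channel
partner    341.0
retail     530.0
web        551.0
Name: revenue, dtype: float64
Finally, max of the resulting series = 551.0.

551.0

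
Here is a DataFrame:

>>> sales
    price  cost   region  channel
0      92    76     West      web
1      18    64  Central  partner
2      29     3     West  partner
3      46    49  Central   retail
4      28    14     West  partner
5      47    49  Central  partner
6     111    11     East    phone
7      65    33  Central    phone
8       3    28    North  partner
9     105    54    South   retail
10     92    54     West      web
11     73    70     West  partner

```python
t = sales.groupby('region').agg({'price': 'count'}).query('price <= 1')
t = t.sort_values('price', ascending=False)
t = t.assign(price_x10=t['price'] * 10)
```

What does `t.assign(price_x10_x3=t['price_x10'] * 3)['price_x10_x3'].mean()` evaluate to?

30.0

group by region, count of price:
         price
region        
Central      4
East         1
North        1
South        1
West         5
filter rows where price <= 1:
        price
region       
East        1
North       1
South       1
sort by price descending:
        price
region       
East        1
North       1
South       1
add column price_x10 = t['price'] * 10:
        price  price_x10
region                  
East        1         10
North       1         10
South       1         10
add column price_x10_x3 = t['price_x10'] * 3:
        price  price_x10  price_x10_x3
region                                
East        1         10            30
North       1         10            30
South       1         10            30
Hence 30.0.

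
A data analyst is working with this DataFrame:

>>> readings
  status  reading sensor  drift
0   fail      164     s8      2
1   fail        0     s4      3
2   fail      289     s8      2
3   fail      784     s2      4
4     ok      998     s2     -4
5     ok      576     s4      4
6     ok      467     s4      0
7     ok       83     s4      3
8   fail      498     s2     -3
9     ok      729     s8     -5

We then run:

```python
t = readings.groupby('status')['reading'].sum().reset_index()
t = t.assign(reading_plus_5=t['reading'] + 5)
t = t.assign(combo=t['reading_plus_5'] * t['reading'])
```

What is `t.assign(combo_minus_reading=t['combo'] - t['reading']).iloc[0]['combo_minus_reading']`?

3017165

group by status, sum of reading:
status
fail    1735
ok      2853
Name: reading, dtype: int64
reset_index():
  status  reading
0   fail     1735
1     ok     2853
add column reading_plus_5 = t['reading'] + 5:
  status  reading  reading_plus_5
0   fail     1735            1740
1     ok     2853            2858
add column combo = t['reading_plus_5'] * t['reading']:
  status  reading  reading_plus_5    combo
0   fail     1735            1740  3018900
1     ok     2853            2858  8153874
add column combo_minus_reading = t['combo'] - t['reading']:
  status  reading  reading_plus_5    combo  combo_minus_reading
0   fail     1735            1740  3018900              3017165
1     ok     2853            2858  8153874              8151021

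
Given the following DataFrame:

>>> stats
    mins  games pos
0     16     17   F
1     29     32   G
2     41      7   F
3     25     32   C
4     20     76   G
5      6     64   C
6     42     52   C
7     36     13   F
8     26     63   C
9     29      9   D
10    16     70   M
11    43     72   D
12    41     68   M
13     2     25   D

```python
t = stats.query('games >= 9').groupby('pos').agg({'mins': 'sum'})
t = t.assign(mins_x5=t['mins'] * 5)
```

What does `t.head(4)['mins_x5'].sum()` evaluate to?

1370

filter rows where games >= 9:
    mins  games pos
0     16     17   F
1     29     32   G
3     25     32   C
4     20     76   G
5      6     64   C
6     42     52   C
7     36     13   F
8     26     63   C
9     29      9   D
10    16     70   M
11    43     72   D
12    41     68   M
13     2     25   D
group by pos, sum of mins:
     mins
pos      
C      99
D      74
F      52
G      49
M      57
add column mins_x5 = t['mins'] * 5:
     mins  mins_x5
pos               
C      99      495
D      74      370
F      52      260
G      49      245
M      57      285
take first 4 rows:
     mins  mins_x5
pos               
C      99      495
D      74      370
F      52      260
G      49      245
Taking the sum of column 'mins_x5' gives 1370.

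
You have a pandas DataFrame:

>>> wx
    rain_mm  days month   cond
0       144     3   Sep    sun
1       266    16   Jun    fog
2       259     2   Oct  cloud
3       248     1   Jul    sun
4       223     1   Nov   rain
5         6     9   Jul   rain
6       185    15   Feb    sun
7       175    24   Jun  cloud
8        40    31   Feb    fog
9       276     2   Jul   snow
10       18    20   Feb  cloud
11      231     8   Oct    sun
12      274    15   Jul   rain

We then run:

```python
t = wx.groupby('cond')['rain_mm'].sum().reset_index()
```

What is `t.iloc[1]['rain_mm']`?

306

group by cond, sum of rain_mm:
cond
cloud    452
fog      306
rain     503
snow     276
sun      808
Name: rain_mm, dtype: int64
reset_index():
    cond  rain_mm
0  cloud      452
1    fog      306
2   rain      503
3   snow      276
4    sun      808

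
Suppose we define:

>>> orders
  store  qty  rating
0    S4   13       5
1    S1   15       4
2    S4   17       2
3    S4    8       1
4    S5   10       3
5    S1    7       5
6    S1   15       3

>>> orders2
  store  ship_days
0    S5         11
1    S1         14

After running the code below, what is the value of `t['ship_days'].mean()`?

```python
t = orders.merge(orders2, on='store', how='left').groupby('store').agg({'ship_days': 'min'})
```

12.5

merge on 'store' (how='left') → 7 rows:
  store  qty  rating  ship_days
0    S4   13       5        NaN
1    S1   15       4       14.0
2    S4   17       2        NaN
3    S4    8       1        NaN
4    S5   10       3       11.0
5    S1    7       5       14.0
6    S1   15       3       14.0
group by store, min of ship_days:
       ship_days
store           
S1          14.0
S4           NaN
S5          11.0
mean of column 'ship_days' → 12.5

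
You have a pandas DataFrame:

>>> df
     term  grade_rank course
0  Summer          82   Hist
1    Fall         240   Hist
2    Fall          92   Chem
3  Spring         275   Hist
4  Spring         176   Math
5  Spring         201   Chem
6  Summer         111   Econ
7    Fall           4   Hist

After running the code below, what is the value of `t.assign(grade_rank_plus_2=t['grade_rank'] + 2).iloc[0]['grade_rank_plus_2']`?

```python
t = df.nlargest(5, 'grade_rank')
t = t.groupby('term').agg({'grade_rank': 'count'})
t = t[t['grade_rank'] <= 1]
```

take 5 rows with largest grade_rank:
     term  grade_rank course
3  Spring         275   Hist
1    Fall         240   Hist
5  Spring         201   Chem
4  Spring         176   Math
6  Summer         111   Econ
group by term, count of grade_rank:
        grade_rank
term              
Fall             1
Spring           3
Summer           1
filter rows where grade_rank <= 1:
        grade_rank
term              
Fall             1
Summer           1
add column grade_rank_plus_2 = t['grade_rank'] + 2:
        grade_rank  grade_rank_plus_2
term                                 
Fall             1                  3
Summer           1                  3
Then the value at position 0, column 'grade_rank_plus_2': 3

3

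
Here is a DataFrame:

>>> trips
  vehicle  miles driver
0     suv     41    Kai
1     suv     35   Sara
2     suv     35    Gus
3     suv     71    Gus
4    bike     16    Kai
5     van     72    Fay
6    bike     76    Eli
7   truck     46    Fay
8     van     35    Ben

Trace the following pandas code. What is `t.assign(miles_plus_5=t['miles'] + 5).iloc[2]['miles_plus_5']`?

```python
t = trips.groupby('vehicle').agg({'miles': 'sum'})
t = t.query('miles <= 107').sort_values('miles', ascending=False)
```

group by vehicle, sum of miles:
         miles
vehicle       
bike        92
suv        182
truck       46
van        107
filter rows where miles <= 107:
         miles
vehicle       
bike        92
truck       46
van        107
sort by miles descending:
         miles
vehicle       
van        107
bike        92
truck       46
add column miles_plus_5 = t['miles'] + 5:
         miles  miles_plus_5
vehicle                     
van        107           112
bike        92            97
truck       46            51

51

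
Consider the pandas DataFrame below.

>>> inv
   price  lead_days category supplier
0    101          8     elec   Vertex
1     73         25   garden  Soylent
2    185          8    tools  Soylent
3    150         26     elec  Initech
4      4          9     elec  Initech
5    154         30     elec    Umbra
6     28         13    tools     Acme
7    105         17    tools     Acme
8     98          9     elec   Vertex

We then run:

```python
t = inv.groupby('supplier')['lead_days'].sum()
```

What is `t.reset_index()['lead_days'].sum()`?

145

group by supplier, sum of lead_days:
supplier
Acme       30
Initech    35
Soylent    33
Umbra      30
Vertex     17
Name: lead_days, dtype: int64
reset_index():
  supplier  lead_days
0     Acme         30
1  Initech         35
2  Soylent         33
3    Umbra         30
4   Vertex         17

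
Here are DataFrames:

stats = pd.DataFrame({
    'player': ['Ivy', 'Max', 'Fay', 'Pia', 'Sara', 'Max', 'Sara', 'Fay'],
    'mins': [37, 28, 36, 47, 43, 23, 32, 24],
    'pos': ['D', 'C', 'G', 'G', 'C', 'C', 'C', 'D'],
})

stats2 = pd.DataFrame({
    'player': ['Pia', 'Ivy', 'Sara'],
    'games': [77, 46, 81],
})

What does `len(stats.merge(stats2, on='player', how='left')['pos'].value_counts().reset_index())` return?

merge on 'player' (how='left') → 8 rows:
  player  mins pos  games
0    Ivy    37   D   46.0
1    Max    28   C    NaN
2    Fay    36   G    NaN
3    Pia    47   G   77.0
4   Sara    43   C   81.0
5    Max    23   C    NaN
6   Sara    32   C   81.0
7    Fay    24   D    NaN
value_counts of pos:
pos
C    4
D    2
G    2
Name: count, dtype: int64
reset_index():
  pos  count
0   C      4
1   D      2
2   G      2

3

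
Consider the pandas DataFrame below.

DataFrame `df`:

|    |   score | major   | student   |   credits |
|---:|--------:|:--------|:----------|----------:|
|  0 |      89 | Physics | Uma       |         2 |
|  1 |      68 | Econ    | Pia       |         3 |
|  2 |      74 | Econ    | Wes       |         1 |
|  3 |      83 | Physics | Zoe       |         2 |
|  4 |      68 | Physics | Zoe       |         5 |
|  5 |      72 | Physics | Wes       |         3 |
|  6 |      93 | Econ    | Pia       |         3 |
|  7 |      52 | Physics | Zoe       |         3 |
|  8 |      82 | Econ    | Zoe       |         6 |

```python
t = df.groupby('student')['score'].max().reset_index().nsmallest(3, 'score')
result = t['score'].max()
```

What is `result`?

89

group by student, max of score:
student
Pia    93
Uma    89
Wes    74
Zoe    83
Name: score, dtype: int64
reset_index():
  student  score
0     Pia     93
1     Uma     89
2     Wes     74
3     Zoe     83
take 3 rows with smallest score:
  student  score
2     Wes     74
3     Zoe     83
1     Uma     89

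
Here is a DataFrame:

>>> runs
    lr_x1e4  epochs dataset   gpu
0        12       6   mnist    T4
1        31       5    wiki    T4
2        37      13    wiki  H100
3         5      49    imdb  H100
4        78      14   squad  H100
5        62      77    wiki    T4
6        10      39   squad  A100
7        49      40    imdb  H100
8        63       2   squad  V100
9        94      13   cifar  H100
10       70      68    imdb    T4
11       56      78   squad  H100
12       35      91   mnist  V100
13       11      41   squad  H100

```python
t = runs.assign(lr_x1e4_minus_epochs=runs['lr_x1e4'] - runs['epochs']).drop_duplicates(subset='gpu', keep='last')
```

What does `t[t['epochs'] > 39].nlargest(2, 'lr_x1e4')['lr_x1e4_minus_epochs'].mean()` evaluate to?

add column lr_x1e4_minus_epochs = runs['lr_x1e4'] - runs['epochs']:
    lr_x1e4  epochs dataset   gpu  lr_x1e4_minus_epochs
0        12       6   mnist    T4                     6
1        31       5    wiki    T4                    26
2        37      13    wiki  H100                    24
3         5      49    imdb  H100                   -44
4        78      14   squad  H100                    64
5        62      77    wiki    T4                   -15
6        10      39   squad  A100                   -29
7        49      40    imdb  H100                     9
8        63       2   squad  V100                    61
9        94      13   cifar  H100                    81
10       70      68    imdb    T4                     2
11       56      78   squad  H100                   -22
12       35      91   mnist  V100                   -56
13       11      41   squad  H100                   -30
drop duplicate gpu (keep=last):
    lr_x1e4  epochs dataset   gpu  lr_x1e4_minus_epochs
6        10      39   squad  A100                   -29
10       70      68    imdb    T4                     2
12       35      91   mnist  V100                   -56
13       11      41   squad  H100                   -30
filter rows where epochs > 39:
    lr_x1e4  epochs dataset   gpu  lr_x1e4_minus_epochs
10       70      68    imdb    T4                     2
12       35      91   mnist  V100                   -56
13       11      41   squad  H100                   -30
take 2 rows with largest lr_x1e4:
    lr_x1e4  epochs dataset   gpu  lr_x1e4_minus_epochs
10       70      68    imdb    T4                     2
12       35      91   mnist  V100                   -56
Then the mean of column 'lr_x1e4_minus_epochs': -27.0

-27.0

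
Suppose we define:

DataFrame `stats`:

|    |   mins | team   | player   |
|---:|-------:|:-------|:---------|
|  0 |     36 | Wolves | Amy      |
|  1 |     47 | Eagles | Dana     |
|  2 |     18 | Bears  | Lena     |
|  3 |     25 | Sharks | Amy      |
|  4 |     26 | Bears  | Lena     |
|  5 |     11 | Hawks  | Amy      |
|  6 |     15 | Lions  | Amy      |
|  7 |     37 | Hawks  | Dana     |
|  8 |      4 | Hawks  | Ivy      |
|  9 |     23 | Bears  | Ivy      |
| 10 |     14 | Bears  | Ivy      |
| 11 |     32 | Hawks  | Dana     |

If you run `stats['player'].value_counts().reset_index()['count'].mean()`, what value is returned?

3.0

value_counts of player:
player
Amy     4
Dana    3
Ivy     3
Lena    2
Name: count, dtype: int64
reset_index():
  player  count
0    Amy      4
1   Dana      3
2    Ivy      3
3   Lena      2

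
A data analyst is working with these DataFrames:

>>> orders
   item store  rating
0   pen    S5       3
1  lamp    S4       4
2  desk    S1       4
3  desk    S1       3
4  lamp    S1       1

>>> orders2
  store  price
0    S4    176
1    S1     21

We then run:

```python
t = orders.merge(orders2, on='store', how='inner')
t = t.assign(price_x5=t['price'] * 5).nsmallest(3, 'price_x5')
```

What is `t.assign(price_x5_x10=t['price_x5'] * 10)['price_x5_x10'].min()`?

1050

merge on 'store' (how='inner') → 4 rows:
   item store  rating  price
0  lamp    S4       4    176
1  desk    S1       4     21
2  desk    S1       3     21
3  lamp    S1       1     21
add column price_x5 = t['price'] * 5:
   item store  rating  price  price_x5
0  lamp    S4       4    176       880
1  desk    S1       4     21       105
2  desk    S1       3     21       105
3  lamp    S1       1     21       105
take 3 rows with smallest price_x5:
   item store  rating  price  price_x5
1  desk    S1       4     21       105
2  desk    S1       3     21       105
3  lamp    S1       1     21       105
add column price_x5_x10 = t['price_x5'] * 10:
   item store  rating  price  price_x5  price_x5_x10
1  desk    S1       4     21       105          1050
2  desk    S1       3     21       105          1050
3  lamp    S1       1     21       105          1050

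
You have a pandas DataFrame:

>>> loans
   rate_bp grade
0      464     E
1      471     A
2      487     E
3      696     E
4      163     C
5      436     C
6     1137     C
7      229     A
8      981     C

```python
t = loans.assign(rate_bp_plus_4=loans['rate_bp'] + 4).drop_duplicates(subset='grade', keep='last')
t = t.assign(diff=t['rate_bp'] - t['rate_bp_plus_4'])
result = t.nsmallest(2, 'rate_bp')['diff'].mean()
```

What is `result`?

add column rate_bp_plus_4 = loans['rate_bp'] + 4:
   rate_bp grade  rate_bp_plus_4
0      464     E             468
1      471     A             475
2      487     E             491
3      696     E             700
4      163     C             167
5      436     C             440
6     1137     C            1141
7      229     A             233
8      981     C             985
drop duplicate grade (keep=last):
   rate_bp grade  rate_bp_plus_4
3      696     E             700
7      229     A             233
8      981     C             985
add column diff = t['rate_bp'] - t['rate_bp_plus_4']:
   rate_bp grade  rate_bp_plus_4  diff
3      696     E             700    -4
7      229     A             233    -4
8      981     C             985    -4
take 2 rows with smallest rate_bp:
   rate_bp grade  rate_bp_plus_4  diff
7      229     A             233    -4
3      696     E             700    -4
So mean() = -4.0.

-4.0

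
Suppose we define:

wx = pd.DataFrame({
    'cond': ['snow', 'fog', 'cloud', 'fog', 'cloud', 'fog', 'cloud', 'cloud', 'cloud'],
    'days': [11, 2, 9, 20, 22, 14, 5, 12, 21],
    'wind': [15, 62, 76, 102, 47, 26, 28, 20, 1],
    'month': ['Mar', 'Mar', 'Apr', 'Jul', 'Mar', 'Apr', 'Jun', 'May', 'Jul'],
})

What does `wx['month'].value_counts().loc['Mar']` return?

value_counts of month:
month
Mar    3
Apr    2
Jul    2
Jun    1
May    1
Name: count, dtype: int64
Finally, value at index 'Mar' = 3.

3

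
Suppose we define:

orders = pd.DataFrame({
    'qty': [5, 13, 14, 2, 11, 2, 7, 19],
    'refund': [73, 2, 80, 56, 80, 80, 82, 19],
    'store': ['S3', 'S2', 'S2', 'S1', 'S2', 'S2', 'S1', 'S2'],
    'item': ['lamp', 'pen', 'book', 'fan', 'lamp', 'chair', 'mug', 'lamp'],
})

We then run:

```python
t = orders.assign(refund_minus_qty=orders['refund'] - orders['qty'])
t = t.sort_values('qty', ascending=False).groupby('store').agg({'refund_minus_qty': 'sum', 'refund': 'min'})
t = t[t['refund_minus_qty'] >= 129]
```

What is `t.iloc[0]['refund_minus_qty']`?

add column refund_minus_qty = orders['refund'] - orders['qty']:
   qty  refund store   item  refund_minus_qty
0    5      73    S3   lamp                68
1   13       2    S2    pen               -11
2   14      80    S2   book                66
3    2      56    S1    fan                54
4   11      80    S2   lamp                69
5    2      80    S2  chair                78
6    7      82    S1    mug                75
7   19      19    S2   lamp                 0
sort by qty descending:
   qty  refund store   item  refund_minus_qty
7   19      19    S2   lamp                 0
2   14      80    S2   book                66
1   13       2    S2    pen               -11
4   11      80    S2   lamp                69
6    7      82    S1    mug                75
0    5      73    S3   lamp                68
3    2      56    S1    fan                54
5    2      80    S2  chair                78
group by store: sum(refund_minus_qty), min(refund):
       refund_minus_qty  refund
store                          
S1                  129      56
S2                  202       2
S3                   68      73
filter rows where refund_minus_qty >= 129:
       refund_minus_qty  refund
store                          
S1                  129      56
S2                  202       2
value at position 0, column 'refund_minus_qty' → 129

129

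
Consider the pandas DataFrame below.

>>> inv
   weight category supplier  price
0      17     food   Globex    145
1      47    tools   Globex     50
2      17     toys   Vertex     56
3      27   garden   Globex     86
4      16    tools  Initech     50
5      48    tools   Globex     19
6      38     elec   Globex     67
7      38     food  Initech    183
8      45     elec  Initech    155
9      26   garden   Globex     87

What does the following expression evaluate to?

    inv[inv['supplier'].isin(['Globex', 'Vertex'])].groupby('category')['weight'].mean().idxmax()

tools

filter rows where supplier in ['Globex', 'Vertex']:
   weight category supplier  price
0      17     food   Globex    145
1      47    tools   Globex     50
2      17     toys   Vertex     56
3      27   garden   Globex     86
5      48    tools   Globex     19
6      38     elec   Globex     67
9      26   garden   Globex     87
group by category, mean of weight:
category
elec      38.0
food      17.0
garden    26.5
tools     47.5
toys      17.0
Name: weight, dtype: float64
Then the label with the largest value: tools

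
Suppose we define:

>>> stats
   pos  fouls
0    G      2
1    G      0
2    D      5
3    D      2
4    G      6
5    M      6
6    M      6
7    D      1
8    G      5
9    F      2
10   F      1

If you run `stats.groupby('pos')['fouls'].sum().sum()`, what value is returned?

group by pos, sum of fouls:
pos
D     8
F     3
G    13
M    12
Name: fouls, dtype: int64
The sum of the resulting series is 36.

36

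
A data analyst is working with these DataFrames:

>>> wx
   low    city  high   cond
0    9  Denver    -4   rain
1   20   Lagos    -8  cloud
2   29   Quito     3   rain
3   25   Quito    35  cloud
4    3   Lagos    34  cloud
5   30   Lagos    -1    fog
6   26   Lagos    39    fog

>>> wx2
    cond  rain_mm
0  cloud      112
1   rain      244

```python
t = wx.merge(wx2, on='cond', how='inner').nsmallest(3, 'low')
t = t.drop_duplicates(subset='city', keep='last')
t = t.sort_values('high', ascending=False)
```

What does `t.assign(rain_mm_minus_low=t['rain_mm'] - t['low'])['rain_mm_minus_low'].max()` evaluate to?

235

merge on 'cond' (how='inner') → 5 rows:
   low    city  high   cond  rain_mm
0    9  Denver    -4   rain      244
1   20   Lagos    -8  cloud      112
2   29   Quito     3   rain      244
3   25   Quito    35  cloud      112
4    3   Lagos    34  cloud      112
take 3 rows with smallest low:
   low    city  high   cond  rain_mm
4    3   Lagos    34  cloud      112
0    9  Denver    -4   rain      244
1   20   Lagos    -8  cloud      112
drop duplicate city (keep=last):
   low    city  high   cond  rain_mm
0    9  Denver    -4   rain      244
1   20   Lagos    -8  cloud      112
sort by high descending:
   low    city  high   cond  rain_mm
0    9  Denver    -4   rain      244
1   20   Lagos    -8  cloud      112
add column rain_mm_minus_low = t['rain_mm'] - t['low']:
   low    city  high   cond  rain_mm  rain_mm_minus_low
0    9  Denver    -4   rain      244                235
1   20   Lagos    -8  cloud      112                 92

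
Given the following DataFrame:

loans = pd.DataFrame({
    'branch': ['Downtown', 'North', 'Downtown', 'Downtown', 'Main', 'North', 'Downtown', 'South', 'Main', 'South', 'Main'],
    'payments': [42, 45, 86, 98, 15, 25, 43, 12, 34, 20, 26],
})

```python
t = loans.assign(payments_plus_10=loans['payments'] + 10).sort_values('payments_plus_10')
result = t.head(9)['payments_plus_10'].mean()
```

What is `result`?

add column payments_plus_10 = loans['payments'] + 10:
      branch  payments  payments_plus_10
0   Downtown        42                52
1      North        45                55
2   Downtown        86                96
3   Downtown        98               108
4       Main        15                25
5      North        25                35
6   Downtown        43                53
7      South        12                22
8       Main        34                44
9      South        20                30
10      Main        26                36
sort by payments_plus_10:
      branch  payments  payments_plus_10
7      South        12                22
4       Main        15                25
9      South        20                30
5      North        25                35
10      Main        26                36
8       Main        34                44
0   Downtown        42                52
6   Downtown        43                53
1      North        45                55
2   Downtown        86                96
3   Downtown        98               108
take first 9 rows:
      branch  payments  payments_plus_10
7      South        12                22
4       Main        15                25
9      South        20                30
5      North        25                35
10      Main        26                36
8       Main        34                44
0   Downtown        42                52
6   Downtown        43                53
1      North        45                55

39.1111111111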